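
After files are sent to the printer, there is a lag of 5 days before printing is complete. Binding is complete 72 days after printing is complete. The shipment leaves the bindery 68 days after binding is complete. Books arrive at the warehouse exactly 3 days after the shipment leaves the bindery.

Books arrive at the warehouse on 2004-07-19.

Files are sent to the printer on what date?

Books arrive at the warehouse: Jul 19, 2004.
The shipment leaves the bindery: Jul 19, 2004 − 3 days = Jul 16, 2004.
Binding is complete: Jul 16, 2004 − 68 days = May 9, 2004.
Printing is complete: May 9, 2004 − 72 days = Feb 27, 2004.
Files are sent to the printer: Feb 27, 2004 − 5 days = Feb 22, 2004.

2004-02-22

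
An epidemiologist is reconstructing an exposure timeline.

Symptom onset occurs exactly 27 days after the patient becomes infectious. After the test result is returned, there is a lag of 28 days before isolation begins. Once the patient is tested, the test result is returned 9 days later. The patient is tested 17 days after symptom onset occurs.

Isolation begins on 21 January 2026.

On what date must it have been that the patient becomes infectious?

1 November 2025

Isolation begins: Jan 21, 2026.
The test result is returned: Jan 21, 2026 − 28 days = Dec 24, 2025.
The patient is tested: Dec 24, 2025 − 9 days = Dec 15, 2025.
Symptom onset occurs: Dec 15, 2025 − 17 days = Nov 28, 2025.
The patient becomes infectious: Nov 28, 2025 − 27 days = Nov 1, 2025.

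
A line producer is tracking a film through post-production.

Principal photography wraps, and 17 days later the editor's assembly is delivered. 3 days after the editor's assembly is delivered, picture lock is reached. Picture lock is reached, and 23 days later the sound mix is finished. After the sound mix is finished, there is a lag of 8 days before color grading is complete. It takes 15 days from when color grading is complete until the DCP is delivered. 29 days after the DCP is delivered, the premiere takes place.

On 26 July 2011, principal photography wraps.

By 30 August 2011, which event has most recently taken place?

Picture lock is reached

Principal photography wraps: Jul 26, 2011.
The editor's assembly is delivered: Jul 26, 2011 + 17 days = Aug 12, 2011.
Picture lock is reached: Aug 12, 2011 + 3 days = Aug 15, 2011.
The sound mix is finished: Aug 15, 2011 + 23 days = Sep 7, 2011.
Color grading is complete: Sep 7, 2011 + 8 days = Sep 15, 2011.
The DCP is delivered: Sep 15, 2011 + 15 days = Sep 30, 2011.
The premiere takes place: Sep 30, 2011 + 29 days = Oct 29, 2011.
Aug 30, 2011 falls between when picture lock is reached (Aug 15, 2011) and when the sound mix is finished (Sep 7, 2011).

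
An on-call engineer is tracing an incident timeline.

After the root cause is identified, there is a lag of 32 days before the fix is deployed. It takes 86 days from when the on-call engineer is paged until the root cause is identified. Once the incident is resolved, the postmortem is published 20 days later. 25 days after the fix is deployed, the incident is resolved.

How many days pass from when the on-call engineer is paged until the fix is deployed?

Causal path: the on-call engineer is paged → the root cause is identified → the fix is deployed.
Total delay along the path: 86 + 32 = 118 days.

118 days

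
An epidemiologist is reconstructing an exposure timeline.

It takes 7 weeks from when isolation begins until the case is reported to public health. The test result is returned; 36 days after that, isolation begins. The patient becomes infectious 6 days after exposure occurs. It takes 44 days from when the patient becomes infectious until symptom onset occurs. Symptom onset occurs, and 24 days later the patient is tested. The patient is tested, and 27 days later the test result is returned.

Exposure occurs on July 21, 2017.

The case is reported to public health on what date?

Exposure occurs: Jul 21, 2017.
The patient becomes infectious: Jul 21, 2017 + 6 days = Jul 27, 2017.
Symptom onset occurs: Jul 27, 2017 + 44 days = Sep 9, 2017.
The patient is tested: Sep 9, 2017 + 24 days = Oct 3, 2017.
The test result is returned: Oct 3, 2017 + 27 days = Oct 30, 2017.
Isolation begins: Oct 30, 2017 + 36 days = Dec 5, 2017.
The case is reported to public health: Dec 5, 2017 + 7 weeks = Jan 23, 2018.

January 23, 2018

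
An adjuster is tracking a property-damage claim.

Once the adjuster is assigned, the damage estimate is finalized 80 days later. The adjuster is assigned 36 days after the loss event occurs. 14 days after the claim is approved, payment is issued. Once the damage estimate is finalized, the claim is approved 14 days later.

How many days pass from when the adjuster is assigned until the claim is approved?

94 days

Causal path: the adjuster is assigned → the damage estimate is finalized → the claim is approved.
Total delay along the path: 80 + 14 = 94 days.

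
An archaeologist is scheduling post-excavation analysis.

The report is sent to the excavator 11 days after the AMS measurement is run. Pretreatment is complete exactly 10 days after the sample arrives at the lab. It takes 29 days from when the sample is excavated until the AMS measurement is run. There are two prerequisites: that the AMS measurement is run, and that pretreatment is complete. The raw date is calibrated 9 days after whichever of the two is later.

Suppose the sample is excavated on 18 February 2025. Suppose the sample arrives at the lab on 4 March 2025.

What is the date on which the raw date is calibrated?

The sample is excavated: Feb 18, 2025.
The AMS measurement is run: Feb 18, 2025 + 29 days = Mar 19, 2025.
The sample arrives at the lab: Mar 4, 2025.
Pretreatment is complete: Mar 4, 2025 + 10 days = Mar 14, 2025.
Both prerequisites met — the AMS measurement is run (Mar 19, 2025), pretreatment is complete (Mar 14, 2025); the later is Mar 19, 2025.
The raw date is calibrated: Mar 19, 2025 + 9 days = Mar 28, 2025.

28 March 2025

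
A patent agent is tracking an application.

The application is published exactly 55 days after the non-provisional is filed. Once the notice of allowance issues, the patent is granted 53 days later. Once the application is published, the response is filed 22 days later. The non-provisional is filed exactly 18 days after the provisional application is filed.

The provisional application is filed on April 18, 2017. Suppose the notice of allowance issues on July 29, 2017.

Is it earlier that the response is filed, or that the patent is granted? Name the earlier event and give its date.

The provisional application is filed: Apr 18, 2017.
The non-provisional is filed: Apr 18, 2017 + 18 days = May 6, 2017.
The application is published: May 6, 2017 + 55 days = Jun 30, 2017.
The response is filed: Jun 30, 2017 + 22 days = Jul 22, 2017.
The notice of allowance issues: Jul 29, 2017.
The patent is granted: Jul 29, 2017 + 53 days = Sep 20, 2017.
Comparing: the response is filed on Jul 22, 2017 vs the patent is granted on Sep 20, 2017. Earlier: the response is filed.

The response is filed — July 22, 2017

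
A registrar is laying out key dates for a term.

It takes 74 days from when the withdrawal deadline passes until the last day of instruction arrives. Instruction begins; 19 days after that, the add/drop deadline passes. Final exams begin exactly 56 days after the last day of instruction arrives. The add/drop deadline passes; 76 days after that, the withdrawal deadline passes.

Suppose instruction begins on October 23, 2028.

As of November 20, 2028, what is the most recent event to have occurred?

The add/drop deadline passes

Instruction begins: Oct 23, 2028.
The add/drop deadline passes: Oct 23, 2028 + 19 days = Nov 11, 2028.
The withdrawal deadline passes: Nov 11, 2028 + 76 days = Jan 26, 2029.
The last day of instruction arrives: Jan 26, 2029 + 74 days = Apr 10, 2029.
Final exams begin: Apr 10, 2029 + 56 days = Jun 5, 2029.
Nov 20, 2028 falls between when the add/drop deadline passes (Nov 11, 2028) and when the withdrawal deadline passes (Jan 26, 2029).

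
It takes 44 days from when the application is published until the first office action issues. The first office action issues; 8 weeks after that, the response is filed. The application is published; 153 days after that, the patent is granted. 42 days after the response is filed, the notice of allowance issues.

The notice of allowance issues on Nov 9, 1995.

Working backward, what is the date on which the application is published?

The notice of allowance issues: Nov 9, 1995.
The response is filed: Nov 9, 1995 − 42 days = Sep 28, 1995.
The first office action issues: Sep 28, 1995 − 8 weeks = Aug 3, 1995.
The application is published: Aug 3, 1995 − 44 days = Jun 20, 1995.

Jun 20, 1995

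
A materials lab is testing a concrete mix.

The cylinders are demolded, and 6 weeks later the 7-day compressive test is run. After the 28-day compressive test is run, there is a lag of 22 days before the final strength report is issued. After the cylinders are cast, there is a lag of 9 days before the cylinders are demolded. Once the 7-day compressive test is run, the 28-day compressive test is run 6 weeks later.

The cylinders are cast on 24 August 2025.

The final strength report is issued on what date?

The cylinders are cast: Aug 24, 2025.
The cylinders are demolded: Aug 24, 2025 + 9 days = Sep 2, 2025.
The 7-day compressive test is run: Sep 2, 2025 + 6 weeks = Oct 14, 2025.
The 28-day compressive test is run: Oct 14, 2025 + 6 weeks = Nov 25, 2025.
The final strength report is issued: Nov 25, 2025 + 22 days = Dec 17, 2025.

17 December 2025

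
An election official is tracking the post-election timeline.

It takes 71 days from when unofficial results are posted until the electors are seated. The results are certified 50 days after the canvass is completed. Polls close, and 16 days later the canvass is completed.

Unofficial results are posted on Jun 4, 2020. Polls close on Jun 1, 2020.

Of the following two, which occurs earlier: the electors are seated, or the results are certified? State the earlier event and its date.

Unofficial results are posted: Jun 4, 2020.
The electors are seated: Jun 4, 2020 + 71 days = Aug 14, 2020.
Polls close: Jun 1, 2020.
The canvass is completed: Jun 1, 2020 + 16 days = Jun 17, 2020.
The results are certified: Jun 17, 2020 + 50 days = Aug 6, 2020.
Comparing: the electors are seated on Aug 14, 2020 vs the results are certified on Aug 6, 2020. Earlier: the results are certified.

The results are certified — Aug 6, 2020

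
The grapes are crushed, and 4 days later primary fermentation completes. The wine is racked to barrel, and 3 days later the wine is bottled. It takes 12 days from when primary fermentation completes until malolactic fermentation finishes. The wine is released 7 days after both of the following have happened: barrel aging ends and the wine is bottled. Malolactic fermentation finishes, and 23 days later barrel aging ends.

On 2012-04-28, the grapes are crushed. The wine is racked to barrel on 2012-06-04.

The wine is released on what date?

The grapes are crushed: Apr 28, 2012.
Primary fermentation completes: Apr 28, 2012 + 4 days = May 2, 2012.
Malolactic fermentation finishes: May 2, 2012 + 12 days = May 14, 2012.
Barrel aging ends: May 14, 2012 + 23 days = Jun 6, 2012.
The wine is racked to barrel: Jun 4, 2012.
The wine is bottled: Jun 4, 2012 + 3 days = Jun 7, 2012.
Both prerequisites met — barrel aging ends (Jun 6, 2012), the wine is bottled (Jun 7, 2012); the later is Jun 7, 2012.
The wine is released: Jun 7, 2012 + 7 days = Jun 14, 2012.

2012-06-14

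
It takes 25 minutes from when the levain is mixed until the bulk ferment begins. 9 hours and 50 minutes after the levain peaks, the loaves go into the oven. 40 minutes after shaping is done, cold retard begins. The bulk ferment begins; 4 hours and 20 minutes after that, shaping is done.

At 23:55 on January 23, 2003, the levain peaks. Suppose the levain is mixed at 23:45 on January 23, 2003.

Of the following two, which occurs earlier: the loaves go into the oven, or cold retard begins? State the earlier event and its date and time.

Cold retard begins — 05:10 on January 24, 2003

The levain peaks: 23:55 Jan 23, 2003.
The loaves go into the oven: 23:55 Jan 23, 2003 + 9h50m = 09:45 Jan 24, 2003.
The levain is mixed: 23:45 Jan 23, 2003.
The bulk ferment begins: 23:45 Jan 23, 2003 + 25m = 00:10 Jan 24, 2003.
Shaping is done: 00:10 Jan 24, 2003 + 4h20m = 04:30 Jan 24, 2003.
Cold retard begins: 04:30 Jan 24, 2003 + 40m = 05:10 Jan 24, 2003.
Comparing: the loaves go into the oven at 09:45 Jan 24, 2003 vs cold retard begins at 05:10 Jan 24, 2003. Earlier: cold retard begins.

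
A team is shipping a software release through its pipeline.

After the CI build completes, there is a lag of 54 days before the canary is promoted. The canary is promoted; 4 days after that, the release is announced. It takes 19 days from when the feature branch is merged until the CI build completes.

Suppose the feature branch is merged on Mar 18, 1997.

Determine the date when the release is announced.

The feature branch is merged: Mar 18, 1997.
The CI build completes: Mar 18, 1997 + 19 days = Apr 6, 1997.
The canary is promoted: Apr 6, 1997 + 54 days = May 30, 1997.
The release is announced: May 30, 1997 + 4 days = Jun 3, 1997.

Jun 3, 1997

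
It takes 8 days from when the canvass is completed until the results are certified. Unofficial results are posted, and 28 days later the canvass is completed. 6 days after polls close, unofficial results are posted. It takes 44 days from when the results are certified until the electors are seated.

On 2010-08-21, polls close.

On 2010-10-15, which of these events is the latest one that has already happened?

Polls close: Aug 21, 2010.
Unofficial results are posted: Aug 21, 2010 + 6 days = Aug 27, 2010.
The canvass is completed: Aug 27, 2010 + 28 days = Sep 24, 2010.
The results are certified: Sep 24, 2010 + 8 days = Oct 2, 2010.
The electors are seated: Oct 2, 2010 + 44 days = Nov 15, 2010.
Oct 15, 2010 falls between when the results are certified (Oct 2, 2010) and when the electors are seated (Nov 15, 2010).

The results are certified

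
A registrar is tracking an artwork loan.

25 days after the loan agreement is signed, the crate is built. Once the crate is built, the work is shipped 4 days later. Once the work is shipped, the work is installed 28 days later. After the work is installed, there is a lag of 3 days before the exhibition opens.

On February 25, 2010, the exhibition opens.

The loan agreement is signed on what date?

The exhibition opens: Feb 25, 2010.
The work is installed: Feb 25, 2010 − 3 days = Feb 22, 2010.
The work is shipped: Feb 22, 2010 − 28 days = Jan 25, 2010.
The crate is built: Jan 25, 2010 − 4 days = Jan 21, 2010.
The loan agreement is signed: Jan 21, 2010 − 25 days = Dec 27, 2009.

December 27, 2009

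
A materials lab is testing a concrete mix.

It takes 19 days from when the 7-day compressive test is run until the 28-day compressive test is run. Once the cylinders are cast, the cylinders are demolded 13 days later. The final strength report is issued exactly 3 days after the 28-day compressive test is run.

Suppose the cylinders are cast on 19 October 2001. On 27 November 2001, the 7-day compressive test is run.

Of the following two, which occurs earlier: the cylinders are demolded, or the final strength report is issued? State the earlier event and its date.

The cylinders are cast: Oct 19, 2001.
The cylinders are demolded: Oct 19, 2001 + 13 days = Nov 1, 2001.
The 7-day compressive test is run: Nov 27, 2001.
The 28-day compressive test is run: Nov 27, 2001 + 19 days = Dec 16, 2001.
The final strength report is issued: Dec 16, 2001 + 3 days = Dec 19, 2001.
Comparing: the cylinders are demolded on Nov 1, 2001 vs the final strength report is issued on Dec 19, 2001. Earlier: the cylinders are demolded.

The cylinders are demolded — 1 November 2001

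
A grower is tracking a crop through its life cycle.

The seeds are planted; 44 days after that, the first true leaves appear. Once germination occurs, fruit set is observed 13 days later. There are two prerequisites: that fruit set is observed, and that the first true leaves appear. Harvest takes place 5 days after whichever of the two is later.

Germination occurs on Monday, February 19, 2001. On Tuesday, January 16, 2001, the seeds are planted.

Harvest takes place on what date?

Germination occurs: Feb 19, 2001.
Fruit set is observed: Feb 19, 2001 + 13 days = Mar 4, 2001.
The seeds are planted: Jan 16, 2001.
The first true leaves appear: Jan 16, 2001 + 44 days = Mar 1, 2001.
Both prerequisites met — fruit set is observed (Mar 4, 2001), the first true leaves appear (Mar 1, 2001); the later is Mar 4, 2001.
Harvest takes place: Mar 4, 2001 + 5 days = Mar 9, 2001.

Friday, March 9, 2001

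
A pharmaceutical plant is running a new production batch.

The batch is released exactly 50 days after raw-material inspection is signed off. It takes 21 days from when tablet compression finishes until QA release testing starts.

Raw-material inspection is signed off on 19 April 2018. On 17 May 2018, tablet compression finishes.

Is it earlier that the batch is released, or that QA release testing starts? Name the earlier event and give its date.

QA release testing starts — 7 June 2018

Raw-material inspection is signed off: Apr 19, 2018.
The batch is released: Apr 19, 2018 + 50 days = Jun 8, 2018.
Tablet compression finishes: May 17, 2018.
QA release testing starts: May 17, 2018 + 21 days = Jun 7, 2018.
Comparing: the batch is released on Jun 8, 2018 vs QA release testing starts on Jun 7, 2018. Earlier: QA release testing starts.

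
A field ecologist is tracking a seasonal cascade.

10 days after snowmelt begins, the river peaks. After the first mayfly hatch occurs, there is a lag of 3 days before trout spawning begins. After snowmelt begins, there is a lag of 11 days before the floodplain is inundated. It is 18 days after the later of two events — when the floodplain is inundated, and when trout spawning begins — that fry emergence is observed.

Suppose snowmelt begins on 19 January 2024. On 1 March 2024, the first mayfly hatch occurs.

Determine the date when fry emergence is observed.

22 March 2024

Snowmelt begins: Jan 19, 2024.
The floodplain is inundated: Jan 19, 2024 + 11 days = Jan 30, 2024.
The first mayfly hatch occurs: Mar 1, 2024.
Trout spawning begins: Mar 1, 2024 + 3 days = Mar 4, 2024.
Both prerequisites met — the floodplain is inundated (Jan 30, 2024), trout spawning begins (Mar 4, 2024); the later is Mar 4, 2024.
Fry emergence is observed: Mar 4, 2024 + 18 days = Mar 22, 2024.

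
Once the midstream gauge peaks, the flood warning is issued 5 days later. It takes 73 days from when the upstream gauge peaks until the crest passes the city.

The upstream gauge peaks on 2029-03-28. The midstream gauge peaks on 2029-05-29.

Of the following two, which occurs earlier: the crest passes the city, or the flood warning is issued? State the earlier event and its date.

The flood warning is issued — 2029-06-03

The upstream gauge peaks: Mar 28, 2029.
The crest passes the city: Mar 28, 2029 + 73 days = Jun 9, 2029.
The midstream gauge peaks: May 29, 2029.
The flood warning is issued: May 29, 2029 + 5 days = Jun 3, 2029.
Comparing: the crest passes the city on Jun 9, 2029 vs the flood warning is issued on Jun 3, 2029. Earlier: the flood warning is issued.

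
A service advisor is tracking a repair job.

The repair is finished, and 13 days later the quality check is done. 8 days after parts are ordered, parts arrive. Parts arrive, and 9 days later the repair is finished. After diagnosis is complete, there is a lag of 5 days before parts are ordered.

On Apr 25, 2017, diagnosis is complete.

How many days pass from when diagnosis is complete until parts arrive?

Causal path: diagnosis is complete → parts are ordered → parts arrive.
Total delay along the path: 5 + 8 = 13 days.

13 days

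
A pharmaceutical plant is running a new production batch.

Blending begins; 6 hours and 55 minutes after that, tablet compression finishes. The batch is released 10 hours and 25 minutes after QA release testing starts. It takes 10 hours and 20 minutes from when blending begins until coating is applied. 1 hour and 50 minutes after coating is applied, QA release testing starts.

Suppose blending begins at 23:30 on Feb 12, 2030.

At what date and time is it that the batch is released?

Blending begins: 23:30 Feb 12, 2030.
Coating is applied: 23:30 Feb 12, 2030 + 10h20m = 09:50 Feb 13, 2030.
QA release testing starts: 09:50 Feb 13, 2030 + 1h50m = 11:40 Feb 13, 2030.
The batch is released: 11:40 Feb 13, 2030 + 10h25m = 22:05 Feb 13, 2030.

22:05 on Feb 13, 2030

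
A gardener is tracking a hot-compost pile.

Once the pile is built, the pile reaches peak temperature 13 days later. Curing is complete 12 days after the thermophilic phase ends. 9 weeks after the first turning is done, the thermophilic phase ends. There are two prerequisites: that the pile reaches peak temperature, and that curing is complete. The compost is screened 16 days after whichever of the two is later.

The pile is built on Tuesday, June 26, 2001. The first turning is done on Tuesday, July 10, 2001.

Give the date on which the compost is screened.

Tuesday, October 9, 2001

The pile is built: Jun 26, 2001.
The pile reaches peak temperature: Jun 26, 2001 + 13 days = Jul 9, 2001.
The first turning is done: Jul 10, 2001.
The thermophilic phase ends: Jul 10, 2001 + 9 weeks = Sep 11, 2001.
Curing is complete: Sep 11, 2001 + 12 days = Sep 23, 2001.
Both prerequisites met — the pile reaches peak temperature (Jul 9, 2001), curing is complete (Sep 23, 2001); the later is Sep 23, 2001.
The compost is screened: Sep 23, 2001 + 16 days = Oct 9, 2001.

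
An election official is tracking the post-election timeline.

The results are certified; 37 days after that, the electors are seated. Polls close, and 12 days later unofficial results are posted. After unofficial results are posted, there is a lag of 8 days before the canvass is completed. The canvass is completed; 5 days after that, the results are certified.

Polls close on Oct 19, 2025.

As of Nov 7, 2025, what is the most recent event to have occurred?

Polls close: Oct 19, 2025.
Unofficial results are posted: Oct 19, 2025 + 12 days = Oct 31, 2025.
The canvass is completed: Oct 31, 2025 + 8 days = Nov 8, 2025.
The results are certified: Nov 8, 2025 + 5 days = Nov 13, 2025.
The electors are seated: Nov 13, 2025 + 37 days = Dec 20, 2025.
Nov 7, 2025 falls between when unofficial results are posted (Oct 31, 2025) and when the canvass is completed (Nov 8, 2025).

Unofficial results are posted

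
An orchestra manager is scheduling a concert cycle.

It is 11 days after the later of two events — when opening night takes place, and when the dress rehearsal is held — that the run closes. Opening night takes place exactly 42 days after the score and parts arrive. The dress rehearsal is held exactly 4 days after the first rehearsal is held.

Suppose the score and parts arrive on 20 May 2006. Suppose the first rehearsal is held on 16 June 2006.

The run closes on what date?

The score and parts arrive: May 20, 2006.
Opening night takes place: May 20, 2006 + 42 days = Jul 1, 2006.
The first rehearsal is held: Jun 16, 2006.
The dress rehearsal is held: Jun 16, 2006 + 4 days = Jun 20, 2006.
Both prerequisites met — opening night takes place (Jul 1, 2006), the dress rehearsal is held (Jun 20, 2006); the later is Jul 1, 2006.
The run closes: Jul 1, 2006 + 11 days = Jul 12, 2006.

12 July 2006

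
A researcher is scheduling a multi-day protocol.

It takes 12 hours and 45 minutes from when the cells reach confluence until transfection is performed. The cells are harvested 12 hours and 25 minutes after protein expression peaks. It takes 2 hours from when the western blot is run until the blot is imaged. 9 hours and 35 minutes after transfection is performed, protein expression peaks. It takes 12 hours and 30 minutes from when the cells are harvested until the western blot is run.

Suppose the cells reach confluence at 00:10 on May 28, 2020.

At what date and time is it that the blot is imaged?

01:25 on May 30, 2020

The cells reach confluence: 00:10 May 28, 2020.
Transfection is performed: 00:10 May 28, 2020 + 12h45m = 12:55 May 28, 2020.
Protein expression peaks: 12:55 May 28, 2020 + 9h35m = 22:30 May 28, 2020.
The cells are harvested: 22:30 May 28, 2020 + 12h25m = 10:55 May 29, 2020.
The western blot is run: 10:55 May 29, 2020 + 12h30m = 23:25 May 29, 2020.
The blot is imaged: 23:25 May 29, 2020 + 2h = 01:25 May 30, 2020.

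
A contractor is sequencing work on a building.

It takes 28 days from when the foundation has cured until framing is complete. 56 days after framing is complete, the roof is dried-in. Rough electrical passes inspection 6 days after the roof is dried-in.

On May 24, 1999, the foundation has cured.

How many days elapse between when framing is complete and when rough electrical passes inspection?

62 days

Causal path: framing is complete → the roof is dried-in → rough electrical passes inspection.
Total delay along the path: 56 + 6 = 62 days.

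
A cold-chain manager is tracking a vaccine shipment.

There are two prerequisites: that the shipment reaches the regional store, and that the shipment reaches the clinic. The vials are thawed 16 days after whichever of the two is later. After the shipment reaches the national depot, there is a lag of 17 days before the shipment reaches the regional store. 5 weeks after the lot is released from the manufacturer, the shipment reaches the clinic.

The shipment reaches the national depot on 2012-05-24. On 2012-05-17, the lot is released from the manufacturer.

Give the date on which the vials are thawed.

The shipment reaches the national depot: May 24, 2012.
The shipment reaches the regional store: May 24, 2012 + 17 days = Jun 10, 2012.
The lot is released from the manufacturer: May 17, 2012.
The shipment reaches the clinic: May 17, 2012 + 5 weeks = Jun 21, 2012.
Both prerequisites met — the shipment reaches the regional store (Jun 10, 2012), the shipment reaches the clinic (Jun 21, 2012); the later is Jun 21, 2012.
The vials are thawed: Jun 21, 2012 + 16 days = Jul 7, 2012.

2012-07-07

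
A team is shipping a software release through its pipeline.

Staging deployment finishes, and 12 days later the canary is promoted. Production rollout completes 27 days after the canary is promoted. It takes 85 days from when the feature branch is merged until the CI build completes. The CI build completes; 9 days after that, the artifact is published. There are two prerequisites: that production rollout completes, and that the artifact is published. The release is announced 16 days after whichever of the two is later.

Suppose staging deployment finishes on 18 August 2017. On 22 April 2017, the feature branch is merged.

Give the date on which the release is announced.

Staging deployment finishes: Aug 18, 2017.
The canary is promoted: Aug 18, 2017 + 12 days = Aug 30, 2017.
Production rollout completes: Aug 30, 2017 + 27 days = Sep 26, 2017.
The feature branch is merged: Apr 22, 2017.
The CI build completes: Apr 22, 2017 + 85 days = Jul 16, 2017.
The artifact is published: Jul 16, 2017 + 9 days = Jul 25, 2017.
Both prerequisites met — production rollout completes (Sep 26, 2017), the artifact is published (Jul 25, 2017); the later is Sep 26, 2017.
The release is announced: Sep 26, 2017 + 16 days = Oct 12, 2017.

12 October 2017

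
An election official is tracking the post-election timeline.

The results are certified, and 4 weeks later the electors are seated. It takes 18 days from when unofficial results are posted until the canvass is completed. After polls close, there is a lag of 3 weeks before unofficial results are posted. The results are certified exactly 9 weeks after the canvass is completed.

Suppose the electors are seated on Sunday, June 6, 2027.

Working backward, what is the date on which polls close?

The electors are seated: Jun 6, 2027.
The results are certified: Jun 6, 2027 − 4 weeks = May 9, 2027.
The canvass is completed: May 9, 2027 − 9 weeks = Mar 7, 2027.
Unofficial results are posted: Mar 7, 2027 − 18 days = Feb 17, 2027.
Polls close: Feb 17, 2027 − 3 weeks = Jan 27, 2027.

Wednesday, January 27, 2027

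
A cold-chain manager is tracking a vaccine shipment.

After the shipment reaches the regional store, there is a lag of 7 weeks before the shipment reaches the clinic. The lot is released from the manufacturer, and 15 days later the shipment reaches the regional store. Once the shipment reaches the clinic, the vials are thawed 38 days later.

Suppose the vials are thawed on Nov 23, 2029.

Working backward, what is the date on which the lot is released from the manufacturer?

The vials are thawed: Nov 23, 2029.
The shipment reaches the clinic: Nov 23, 2029 − 38 days = Oct 16, 2029.
The shipment reaches the regional store: Oct 16, 2029 − 7 weeks = Aug 28, 2029.
The lot is released from the manufacturer: Aug 28, 2029 − 15 days = Aug 13, 2029.

Aug 13, 2029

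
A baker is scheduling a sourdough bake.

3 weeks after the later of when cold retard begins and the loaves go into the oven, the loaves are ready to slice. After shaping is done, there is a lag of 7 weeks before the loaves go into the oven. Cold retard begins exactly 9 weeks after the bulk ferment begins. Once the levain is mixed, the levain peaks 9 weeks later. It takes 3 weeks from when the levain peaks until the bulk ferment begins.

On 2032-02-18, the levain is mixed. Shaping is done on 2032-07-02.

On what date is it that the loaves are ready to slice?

2032-09-10

The levain is mixed: Feb 18, 2032.
The levain peaks: Feb 18, 2032 + 9 weeks = Apr 21, 2032.
The bulk ferment begins: Apr 21, 2032 + 3 weeks = May 12, 2032.
Cold retard begins: May 12, 2032 + 9 weeks = Jul 14, 2032.
Shaping is done: Jul 2, 2032.
The loaves go into the oven: Jul 2, 2032 + 7 weeks = Aug 20, 2032.
Both prerequisites met — cold retard begins (Jul 14, 2032), the loaves go into the oven (Aug 20, 2032); the later is Aug 20, 2032.
The loaves are ready to slice: Aug 20, 2032 + 3 weeks = Sep 10, 2032.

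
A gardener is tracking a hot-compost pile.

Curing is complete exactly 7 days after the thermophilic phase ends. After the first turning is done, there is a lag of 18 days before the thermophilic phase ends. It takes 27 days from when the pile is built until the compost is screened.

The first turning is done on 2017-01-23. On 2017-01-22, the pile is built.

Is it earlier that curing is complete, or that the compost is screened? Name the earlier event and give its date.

The first turning is done: Jan 23, 2017.
The thermophilic phase ends: Jan 23, 2017 + 18 days = Feb 10, 2017.
Curing is complete: Feb 10, 2017 + 7 days = Feb 17, 2017.
The pile is built: Jan 22, 2017.
The compost is screened: Jan 22, 2017 + 27 days = Feb 18, 2017.
Comparing: curing is complete on Feb 17, 2017 vs the compost is screened on Feb 18, 2017. Earlier: curing is complete.

Curing is complete — 2017-02-17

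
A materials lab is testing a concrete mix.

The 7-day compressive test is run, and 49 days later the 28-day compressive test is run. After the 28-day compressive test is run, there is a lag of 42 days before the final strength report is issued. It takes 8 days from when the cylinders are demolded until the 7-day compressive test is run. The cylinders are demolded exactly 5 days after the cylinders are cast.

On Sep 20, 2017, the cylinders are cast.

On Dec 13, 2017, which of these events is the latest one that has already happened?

The 28-day compressive test is run

The cylinders are cast: Sep 20, 2017.
The cylinders are demolded: Sep 20, 2017 + 5 days = Sep 25, 2017.
The 7-day compressive test is run: Sep 25, 2017 + 8 days = Oct 3, 2017.
The 28-day compressive test is run: Oct 3, 2017 + 49 days = Nov 21, 2017.
The final strength report is issued: Nov 21, 2017 + 42 days = Jan 2, 2018.
Dec 13, 2017 falls between when the 28-day compressive test is run (Nov 21, 2017) and when the final strength report is issued (Jan 2, 2018).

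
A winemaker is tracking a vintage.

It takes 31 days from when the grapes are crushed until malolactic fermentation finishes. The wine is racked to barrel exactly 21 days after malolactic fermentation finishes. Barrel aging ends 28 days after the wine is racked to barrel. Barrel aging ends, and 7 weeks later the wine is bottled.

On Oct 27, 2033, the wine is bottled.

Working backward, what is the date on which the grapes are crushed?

Jun 20, 2033

The wine is bottled: Oct 27, 2033.
Barrel aging ends: Oct 27, 2033 − 7 weeks = Sep 8, 2033.
The wine is racked to barrel: Sep 8, 2033 − 28 days = Aug 11, 2033.
Malolactic fermentation finishes: Aug 11, 2033 − 21 days = Jul 21, 2033.
The grapes are crushed: Jul 21, 2033 − 31 days = Jun 20, 2033.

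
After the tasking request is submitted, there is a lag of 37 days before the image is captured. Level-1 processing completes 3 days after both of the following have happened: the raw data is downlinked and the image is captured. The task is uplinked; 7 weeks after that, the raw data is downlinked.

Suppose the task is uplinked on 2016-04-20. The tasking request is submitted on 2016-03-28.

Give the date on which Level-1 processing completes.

The task is uplinked: Apr 20, 2016.
The raw data is downlinked: Apr 20, 2016 + 7 weeks = Jun 8, 2016.
The tasking request is submitted: Mar 28, 2016.
The image is captured: Mar 28, 2016 + 37 days = May 4, 2016.
Both prerequisites met — the raw data is downlinked (Jun 8, 2016), the image is captured (May 4, 2016); the later is Jun 8, 2016.
Level-1 processing completes: Jun 8, 2016 + 3 days = Jun 11, 2016.

2016-06-11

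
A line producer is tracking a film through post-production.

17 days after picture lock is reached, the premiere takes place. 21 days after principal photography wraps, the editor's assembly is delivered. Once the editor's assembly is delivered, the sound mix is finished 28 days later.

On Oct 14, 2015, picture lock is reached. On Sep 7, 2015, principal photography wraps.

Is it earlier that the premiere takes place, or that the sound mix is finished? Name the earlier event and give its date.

Picture lock is reached: Oct 14, 2015.
The premiere takes place: Oct 14, 2015 + 17 days = Oct 31, 2015.
Principal photography wraps: Sep 7, 2015.
The editor's assembly is delivered: Sep 7, 2015 + 21 days = Sep 28, 2015.
The sound mix is finished: Sep 28, 2015 + 28 days = Oct 26, 2015.
Comparing: the premiere takes place on Oct 31, 2015 vs the sound mix is finished on Oct 26, 2015. Earlier: the sound mix is finished.

The sound mix is finished — Oct 26, 2015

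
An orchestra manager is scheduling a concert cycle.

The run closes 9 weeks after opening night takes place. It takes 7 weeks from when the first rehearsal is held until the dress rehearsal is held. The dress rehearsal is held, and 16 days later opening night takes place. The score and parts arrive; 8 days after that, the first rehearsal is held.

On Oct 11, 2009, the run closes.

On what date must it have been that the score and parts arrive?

The run closes: Oct 11, 2009.
Opening night takes place: Oct 11, 2009 − 9 weeks = Aug 9, 2009.
The dress rehearsal is held: Aug 9, 2009 − 16 days = Jul 24, 2009.
The first rehearsal is held: Jul 24, 2009 − 7 weeks = Jun 5, 2009.
The score and parts arrive: Jun 5, 2009 − 8 days = May 28, 2009.

May 28, 2009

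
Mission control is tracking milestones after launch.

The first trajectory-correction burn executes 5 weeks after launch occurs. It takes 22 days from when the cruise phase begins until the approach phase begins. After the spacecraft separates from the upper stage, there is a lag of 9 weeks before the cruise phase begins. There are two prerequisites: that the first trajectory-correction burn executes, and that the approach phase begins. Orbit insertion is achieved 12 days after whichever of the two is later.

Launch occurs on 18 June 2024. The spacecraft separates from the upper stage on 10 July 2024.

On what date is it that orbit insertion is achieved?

15 October 2024

Launch occurs: Jun 18, 2024.
The first trajectory-correction burn executes: Jun 18, 2024 + 5 weeks = Jul 23, 2024.
The spacecraft separates from the upper stage: Jul 10, 2024.
The cruise phase begins: Jul 10, 2024 + 9 weeks = Sep 11, 2024.
The approach phase begins: Sep 11, 2024 + 22 days = Oct 3, 2024.
Both prerequisites met — the first trajectory-correction burn executes (Jul 23, 2024), the approach phase begins (Oct 3, 2024); the later is Oct 3, 2024.
Orbit insertion is achieved: Oct 3, 2024 + 12 days = Oct 15, 2024.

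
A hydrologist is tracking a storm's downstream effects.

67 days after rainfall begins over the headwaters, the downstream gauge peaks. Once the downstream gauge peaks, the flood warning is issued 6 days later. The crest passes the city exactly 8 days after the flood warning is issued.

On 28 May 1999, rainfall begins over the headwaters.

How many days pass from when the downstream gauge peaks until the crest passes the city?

Causal path: the downstream gauge peaks → the flood warning is issued → the crest passes the city.
Total delay along the path: 6 + 8 = 14 days.

14 days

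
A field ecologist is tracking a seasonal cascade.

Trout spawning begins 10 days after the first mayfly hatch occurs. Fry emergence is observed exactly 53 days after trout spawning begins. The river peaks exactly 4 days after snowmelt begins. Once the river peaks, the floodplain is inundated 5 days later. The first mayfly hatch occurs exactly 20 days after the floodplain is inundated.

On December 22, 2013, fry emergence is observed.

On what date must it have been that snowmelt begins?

Fry emergence is observed: Dec 22, 2013.
Trout spawning begins: Dec 22, 2013 − 53 days = Oct 30, 2013.
The first mayfly hatch occurs: Oct 30, 2013 − 10 days = Oct 20, 2013.
The floodplain is inundated: Oct 20, 2013 − 20 days = Sep 30, 2013.
The river peaks: Sep 30, 2013 − 5 days = Sep 25, 2013.
Snowmelt begins: Sep 25, 2013 − 4 days = Sep 21, 2013.

September 21, 2013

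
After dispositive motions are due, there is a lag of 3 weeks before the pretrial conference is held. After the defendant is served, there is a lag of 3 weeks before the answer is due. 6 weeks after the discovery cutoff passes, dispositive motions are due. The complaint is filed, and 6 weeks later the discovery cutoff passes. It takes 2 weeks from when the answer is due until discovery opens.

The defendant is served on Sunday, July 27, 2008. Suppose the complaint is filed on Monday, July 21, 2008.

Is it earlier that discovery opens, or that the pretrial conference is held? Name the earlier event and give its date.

Discovery opens — Sunday, August 31, 2008

The defendant is served: Jul 27, 2008.
The answer is due: Jul 27, 2008 + 3 weeks = Aug 17, 2008.
Discovery opens: Aug 17, 2008 + 2 weeks = Aug 31, 2008.
The complaint is filed: Jul 21, 2008.
The discovery cutoff passes: Jul 21, 2008 + 6 weeks = Sep 1, 2008.
Dispositive motions are due: Sep 1, 2008 + 6 weeks = Oct 13, 2008.
The pretrial conference is held: Oct 13, 2008 + 3 weeks = Nov 3, 2008.
Comparing: discovery opens on Aug 31, 2008 vs the pretrial conference is held on Nov 3, 2008. Earlier: discovery opens.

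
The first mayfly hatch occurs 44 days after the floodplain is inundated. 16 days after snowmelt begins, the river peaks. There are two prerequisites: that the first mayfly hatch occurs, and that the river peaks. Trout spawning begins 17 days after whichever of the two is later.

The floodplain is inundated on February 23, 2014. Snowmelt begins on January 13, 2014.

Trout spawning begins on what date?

The floodplain is inundated: Feb 23, 2014.
The first mayfly hatch occurs: Feb 23, 2014 + 44 days = Apr 8, 2014.
Snowmelt begins: Jan 13, 2014.
The river peaks: Jan 13, 2014 + 16 days = Jan 29, 2014.
Both prerequisites met — the first mayfly hatch occurs (Apr 8, 2014), the river peaks (Jan 29, 2014); the later is Apr 8, 2014.
Trout spawning begins: Apr 8, 2014 + 17 days = Apr 25, 2014.

April 25, 2014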